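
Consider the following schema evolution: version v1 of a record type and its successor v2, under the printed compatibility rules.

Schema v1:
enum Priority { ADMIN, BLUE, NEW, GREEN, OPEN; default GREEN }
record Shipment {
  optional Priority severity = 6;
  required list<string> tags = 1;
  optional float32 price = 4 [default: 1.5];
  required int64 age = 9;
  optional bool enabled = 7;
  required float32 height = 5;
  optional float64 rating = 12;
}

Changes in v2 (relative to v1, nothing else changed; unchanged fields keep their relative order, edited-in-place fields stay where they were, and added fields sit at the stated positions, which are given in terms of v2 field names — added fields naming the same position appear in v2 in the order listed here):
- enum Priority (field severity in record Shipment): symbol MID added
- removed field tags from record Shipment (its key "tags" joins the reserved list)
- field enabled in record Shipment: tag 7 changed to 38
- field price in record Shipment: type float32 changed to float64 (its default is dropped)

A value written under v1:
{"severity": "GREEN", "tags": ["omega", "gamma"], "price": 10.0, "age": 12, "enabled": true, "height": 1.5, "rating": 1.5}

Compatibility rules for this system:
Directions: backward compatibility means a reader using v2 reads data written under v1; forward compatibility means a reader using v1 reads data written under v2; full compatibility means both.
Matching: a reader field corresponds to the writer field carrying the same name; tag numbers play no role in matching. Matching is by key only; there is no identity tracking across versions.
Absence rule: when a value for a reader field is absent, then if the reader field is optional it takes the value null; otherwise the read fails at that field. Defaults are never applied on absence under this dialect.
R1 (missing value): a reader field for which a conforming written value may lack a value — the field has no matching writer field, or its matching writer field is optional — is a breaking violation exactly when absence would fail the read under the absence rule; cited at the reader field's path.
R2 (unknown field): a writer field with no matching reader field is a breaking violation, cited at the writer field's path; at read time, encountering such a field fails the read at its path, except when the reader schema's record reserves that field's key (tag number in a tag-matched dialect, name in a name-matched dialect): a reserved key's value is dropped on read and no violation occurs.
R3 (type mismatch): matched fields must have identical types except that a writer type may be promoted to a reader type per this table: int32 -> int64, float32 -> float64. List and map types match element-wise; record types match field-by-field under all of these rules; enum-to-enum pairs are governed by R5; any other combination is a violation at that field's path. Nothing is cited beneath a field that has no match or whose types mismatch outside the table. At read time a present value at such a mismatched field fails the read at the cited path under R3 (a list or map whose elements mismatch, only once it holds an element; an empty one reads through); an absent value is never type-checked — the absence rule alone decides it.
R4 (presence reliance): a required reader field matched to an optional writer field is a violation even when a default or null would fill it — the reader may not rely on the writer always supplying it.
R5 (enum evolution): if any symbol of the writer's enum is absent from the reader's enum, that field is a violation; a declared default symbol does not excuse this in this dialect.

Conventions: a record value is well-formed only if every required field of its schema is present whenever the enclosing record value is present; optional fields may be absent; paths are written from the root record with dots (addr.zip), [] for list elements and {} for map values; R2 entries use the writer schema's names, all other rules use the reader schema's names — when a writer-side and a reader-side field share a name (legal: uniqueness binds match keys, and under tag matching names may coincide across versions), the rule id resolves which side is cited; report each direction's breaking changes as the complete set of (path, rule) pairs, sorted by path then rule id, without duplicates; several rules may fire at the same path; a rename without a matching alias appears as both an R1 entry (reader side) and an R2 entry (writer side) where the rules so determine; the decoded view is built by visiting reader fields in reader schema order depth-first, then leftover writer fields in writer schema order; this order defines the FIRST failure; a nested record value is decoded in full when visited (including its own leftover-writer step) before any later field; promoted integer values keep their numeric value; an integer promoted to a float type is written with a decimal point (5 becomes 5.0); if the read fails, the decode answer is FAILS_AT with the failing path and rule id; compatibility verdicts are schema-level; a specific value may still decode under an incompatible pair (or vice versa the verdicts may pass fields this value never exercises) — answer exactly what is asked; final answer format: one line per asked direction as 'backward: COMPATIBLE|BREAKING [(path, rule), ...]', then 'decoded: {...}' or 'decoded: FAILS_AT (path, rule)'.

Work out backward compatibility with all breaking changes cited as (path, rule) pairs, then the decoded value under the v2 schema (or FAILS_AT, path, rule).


backward: COMPATIBLE []; decoded: {"severity": "GREEN", "price": 10.0, "age": 12, "enabled": true, "height": 1.5, "rating": 1.5}

each type pair in Shipment: writer, then reader
backward pass over Shipment, reader schema v2, writer schema v1:
  severity: Priority -> Priority, writer optional; from severity
  price: float32 -> float64, writer optional; from price
  age: int64 -> int64, writer required; from age
  enabled: bool -> bool, writer optional; from enabled
  height: float32 -> float32, writer required; from height
  rating: float64 -> float64, writer optional; from rating
  writer field tags has no reader counterpart
  => backward: COMPATIBLE
decode walk for Shipment under reader schema v2:
  severity := "GREEN"
  price := 10.0 (float32 -> float64)
  age := 12
  enabled := true
  height := 1.5
  rating := 1.5
  writer tags: reserved -> dropped
  => decoded: {"severity": "GREEN", "price": 10.0, "age": 12, "enabled": true, "height": 1.5, "rating": 1.5}
remaining Shipment differences; none change what is asked:
  enum Priority (field severity in record Shipment): symbol MID added -> affects forward compatibility only, which is not asked
  field enabled in record Shipment: tag 7 changed to 38 -> fires no rule on Shipment, leaving the asked answer as it is
  field price in record Shipment: type float32 changed to float64 (its default is dropped) -> affects forward compatibility only, which is not asked


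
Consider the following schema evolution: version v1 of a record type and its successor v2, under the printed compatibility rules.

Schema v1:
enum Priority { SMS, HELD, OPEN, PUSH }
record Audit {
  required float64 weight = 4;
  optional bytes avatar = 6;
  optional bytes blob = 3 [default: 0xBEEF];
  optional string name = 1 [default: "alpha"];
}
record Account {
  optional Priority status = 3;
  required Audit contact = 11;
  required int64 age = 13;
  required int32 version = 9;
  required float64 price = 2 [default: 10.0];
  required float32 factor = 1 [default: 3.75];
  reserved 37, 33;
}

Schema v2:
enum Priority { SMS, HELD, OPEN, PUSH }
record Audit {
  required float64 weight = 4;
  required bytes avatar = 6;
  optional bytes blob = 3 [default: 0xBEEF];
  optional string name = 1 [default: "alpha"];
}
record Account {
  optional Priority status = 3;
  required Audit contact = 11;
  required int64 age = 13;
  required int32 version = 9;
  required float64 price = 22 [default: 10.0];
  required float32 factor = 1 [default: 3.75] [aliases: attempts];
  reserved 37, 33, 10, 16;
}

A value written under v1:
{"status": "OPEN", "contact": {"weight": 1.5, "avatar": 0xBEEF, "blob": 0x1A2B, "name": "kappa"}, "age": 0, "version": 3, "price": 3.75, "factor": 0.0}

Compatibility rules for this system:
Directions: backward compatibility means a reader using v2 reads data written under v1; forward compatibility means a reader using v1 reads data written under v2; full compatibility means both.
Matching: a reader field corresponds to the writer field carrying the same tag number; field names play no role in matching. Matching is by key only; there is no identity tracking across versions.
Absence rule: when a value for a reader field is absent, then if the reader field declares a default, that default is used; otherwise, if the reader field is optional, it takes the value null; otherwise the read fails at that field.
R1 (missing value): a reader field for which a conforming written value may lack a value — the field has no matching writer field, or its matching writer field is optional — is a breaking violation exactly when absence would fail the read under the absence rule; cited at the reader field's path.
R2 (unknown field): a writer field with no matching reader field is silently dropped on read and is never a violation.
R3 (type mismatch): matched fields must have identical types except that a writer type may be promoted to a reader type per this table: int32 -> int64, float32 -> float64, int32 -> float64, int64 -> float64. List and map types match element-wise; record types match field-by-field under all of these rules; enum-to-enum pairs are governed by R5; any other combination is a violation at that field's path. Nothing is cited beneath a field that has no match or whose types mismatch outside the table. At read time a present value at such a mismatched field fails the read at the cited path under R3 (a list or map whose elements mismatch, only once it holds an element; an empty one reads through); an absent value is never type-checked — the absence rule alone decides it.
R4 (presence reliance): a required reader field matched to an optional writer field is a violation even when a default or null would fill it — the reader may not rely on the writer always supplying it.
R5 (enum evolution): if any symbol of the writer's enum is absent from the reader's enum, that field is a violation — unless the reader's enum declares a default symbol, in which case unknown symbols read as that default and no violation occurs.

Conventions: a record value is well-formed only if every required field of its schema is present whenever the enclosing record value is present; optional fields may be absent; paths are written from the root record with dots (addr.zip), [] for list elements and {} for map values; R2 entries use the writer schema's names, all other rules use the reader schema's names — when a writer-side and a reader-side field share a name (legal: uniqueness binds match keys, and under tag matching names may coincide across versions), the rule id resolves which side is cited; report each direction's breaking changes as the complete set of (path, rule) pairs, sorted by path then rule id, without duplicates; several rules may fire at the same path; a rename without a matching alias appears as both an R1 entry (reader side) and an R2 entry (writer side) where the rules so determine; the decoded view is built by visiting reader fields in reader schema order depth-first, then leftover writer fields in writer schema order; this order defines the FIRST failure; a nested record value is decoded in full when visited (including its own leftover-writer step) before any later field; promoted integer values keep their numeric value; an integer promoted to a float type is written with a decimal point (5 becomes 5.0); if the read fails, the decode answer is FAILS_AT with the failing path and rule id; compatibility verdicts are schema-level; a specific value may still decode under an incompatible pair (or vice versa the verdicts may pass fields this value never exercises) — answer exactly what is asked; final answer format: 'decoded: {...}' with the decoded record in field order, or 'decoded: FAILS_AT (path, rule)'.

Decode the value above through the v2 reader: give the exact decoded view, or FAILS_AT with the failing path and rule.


in Account below, arrows point writer -> reader
decode (reader v2):
  status := "OPEN"
  contact.weight := 1.5
  contact.avatar := 0xBEEF
  contact.blob := 0x1A2B
  contact.name := "kappa"
  age := 0
  version := 3
  price := 10.0 (absent -> default)
  factor := 0.0
  writer price: unknown -> dropped
  => decoded: {"status": "OPEN", "contact": {"weight": 1.5, "avatar": 0xBEEF, "blob": 0x1A2B, "name": "kappa"}, "age": 0, "version": 3, "price": 10.0, "factor": 0.0}
the rest of the Account diff is inert for this question:
  field avatar in record Audit: optional changed to required -> a verdict-level change on Account — the shown value reads the same

decoded: {"status": "OPEN", "contact": {"weight": 1.5, "avatar": 0xBEEF, "blob": 0x1A2B, "name": "kappa"}, "age": 0, "version": 3, "price": 10.0, "factor": 0.0}


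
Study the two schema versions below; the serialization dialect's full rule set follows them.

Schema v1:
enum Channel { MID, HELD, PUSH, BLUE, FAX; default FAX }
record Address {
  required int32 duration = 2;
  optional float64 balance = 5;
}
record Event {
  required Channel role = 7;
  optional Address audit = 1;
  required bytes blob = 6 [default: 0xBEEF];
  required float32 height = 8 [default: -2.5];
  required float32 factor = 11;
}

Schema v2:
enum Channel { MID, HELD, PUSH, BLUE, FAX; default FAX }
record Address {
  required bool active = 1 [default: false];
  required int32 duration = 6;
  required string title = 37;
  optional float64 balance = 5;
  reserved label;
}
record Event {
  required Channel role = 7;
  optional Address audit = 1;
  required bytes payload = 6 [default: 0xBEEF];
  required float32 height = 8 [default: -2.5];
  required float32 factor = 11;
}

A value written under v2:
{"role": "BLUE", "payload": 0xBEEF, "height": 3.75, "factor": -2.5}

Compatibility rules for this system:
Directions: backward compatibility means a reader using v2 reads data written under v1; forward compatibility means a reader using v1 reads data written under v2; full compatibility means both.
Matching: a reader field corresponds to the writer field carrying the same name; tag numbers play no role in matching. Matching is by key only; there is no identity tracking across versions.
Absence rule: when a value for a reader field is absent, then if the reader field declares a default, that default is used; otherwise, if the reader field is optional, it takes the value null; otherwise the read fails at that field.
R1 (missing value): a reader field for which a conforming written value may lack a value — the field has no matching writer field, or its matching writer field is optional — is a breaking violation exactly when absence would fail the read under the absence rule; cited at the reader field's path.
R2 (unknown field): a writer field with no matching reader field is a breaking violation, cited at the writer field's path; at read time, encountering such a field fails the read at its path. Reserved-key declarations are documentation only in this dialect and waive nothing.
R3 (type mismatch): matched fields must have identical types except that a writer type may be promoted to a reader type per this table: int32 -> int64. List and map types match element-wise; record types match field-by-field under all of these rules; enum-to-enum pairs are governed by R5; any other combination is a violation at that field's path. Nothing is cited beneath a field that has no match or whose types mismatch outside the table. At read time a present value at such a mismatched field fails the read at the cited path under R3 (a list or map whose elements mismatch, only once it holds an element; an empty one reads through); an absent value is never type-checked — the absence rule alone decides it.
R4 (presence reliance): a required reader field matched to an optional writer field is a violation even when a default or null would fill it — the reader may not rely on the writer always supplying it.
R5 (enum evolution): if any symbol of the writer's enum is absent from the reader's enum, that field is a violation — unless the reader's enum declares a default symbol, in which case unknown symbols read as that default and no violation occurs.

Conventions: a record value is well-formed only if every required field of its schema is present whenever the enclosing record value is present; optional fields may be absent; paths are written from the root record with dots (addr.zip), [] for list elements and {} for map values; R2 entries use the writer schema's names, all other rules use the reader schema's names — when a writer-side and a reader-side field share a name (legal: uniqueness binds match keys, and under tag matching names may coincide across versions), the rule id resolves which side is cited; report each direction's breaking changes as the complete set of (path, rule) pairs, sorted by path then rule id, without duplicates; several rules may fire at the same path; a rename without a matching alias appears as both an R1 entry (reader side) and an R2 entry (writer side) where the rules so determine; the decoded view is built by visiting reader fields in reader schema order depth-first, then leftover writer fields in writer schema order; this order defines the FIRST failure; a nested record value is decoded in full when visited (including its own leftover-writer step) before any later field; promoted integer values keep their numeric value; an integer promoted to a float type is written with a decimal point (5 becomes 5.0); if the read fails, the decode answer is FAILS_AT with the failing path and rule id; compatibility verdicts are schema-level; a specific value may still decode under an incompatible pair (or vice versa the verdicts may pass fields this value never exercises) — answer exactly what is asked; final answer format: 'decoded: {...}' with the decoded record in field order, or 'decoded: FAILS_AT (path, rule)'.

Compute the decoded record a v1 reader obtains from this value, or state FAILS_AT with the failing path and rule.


arrows below run writer -> reader for Event
decode walk for Event under reader schema v1:
  role := "BLUE"
  audit := null (absent, optional -> null)
  blob := 0xBEEF (absent -> default)
  height := 3.75
  factor := -2.5
  read fails at payload under R2 (unknown field)
  => FAILS_AT (payload, R2)
the rest of the Event diff is inert for this question:
  field duration in record Address: tag 2 changed to 6 -> fires no rule on Event under this dialect and leaves the result unchanged
  added field active to record Address: required bool, tag 1, default false (in v2 it sits immediately before duration) -> matters for Event compatibility verdicts, not for this value's decode
  added field title to record Address: required string, tag 37 (in v2 it sits immediately before balance) -> matters for Event compatibility verdicts, not for this value's decode

decoded: FAILS_AT (payload, R2)


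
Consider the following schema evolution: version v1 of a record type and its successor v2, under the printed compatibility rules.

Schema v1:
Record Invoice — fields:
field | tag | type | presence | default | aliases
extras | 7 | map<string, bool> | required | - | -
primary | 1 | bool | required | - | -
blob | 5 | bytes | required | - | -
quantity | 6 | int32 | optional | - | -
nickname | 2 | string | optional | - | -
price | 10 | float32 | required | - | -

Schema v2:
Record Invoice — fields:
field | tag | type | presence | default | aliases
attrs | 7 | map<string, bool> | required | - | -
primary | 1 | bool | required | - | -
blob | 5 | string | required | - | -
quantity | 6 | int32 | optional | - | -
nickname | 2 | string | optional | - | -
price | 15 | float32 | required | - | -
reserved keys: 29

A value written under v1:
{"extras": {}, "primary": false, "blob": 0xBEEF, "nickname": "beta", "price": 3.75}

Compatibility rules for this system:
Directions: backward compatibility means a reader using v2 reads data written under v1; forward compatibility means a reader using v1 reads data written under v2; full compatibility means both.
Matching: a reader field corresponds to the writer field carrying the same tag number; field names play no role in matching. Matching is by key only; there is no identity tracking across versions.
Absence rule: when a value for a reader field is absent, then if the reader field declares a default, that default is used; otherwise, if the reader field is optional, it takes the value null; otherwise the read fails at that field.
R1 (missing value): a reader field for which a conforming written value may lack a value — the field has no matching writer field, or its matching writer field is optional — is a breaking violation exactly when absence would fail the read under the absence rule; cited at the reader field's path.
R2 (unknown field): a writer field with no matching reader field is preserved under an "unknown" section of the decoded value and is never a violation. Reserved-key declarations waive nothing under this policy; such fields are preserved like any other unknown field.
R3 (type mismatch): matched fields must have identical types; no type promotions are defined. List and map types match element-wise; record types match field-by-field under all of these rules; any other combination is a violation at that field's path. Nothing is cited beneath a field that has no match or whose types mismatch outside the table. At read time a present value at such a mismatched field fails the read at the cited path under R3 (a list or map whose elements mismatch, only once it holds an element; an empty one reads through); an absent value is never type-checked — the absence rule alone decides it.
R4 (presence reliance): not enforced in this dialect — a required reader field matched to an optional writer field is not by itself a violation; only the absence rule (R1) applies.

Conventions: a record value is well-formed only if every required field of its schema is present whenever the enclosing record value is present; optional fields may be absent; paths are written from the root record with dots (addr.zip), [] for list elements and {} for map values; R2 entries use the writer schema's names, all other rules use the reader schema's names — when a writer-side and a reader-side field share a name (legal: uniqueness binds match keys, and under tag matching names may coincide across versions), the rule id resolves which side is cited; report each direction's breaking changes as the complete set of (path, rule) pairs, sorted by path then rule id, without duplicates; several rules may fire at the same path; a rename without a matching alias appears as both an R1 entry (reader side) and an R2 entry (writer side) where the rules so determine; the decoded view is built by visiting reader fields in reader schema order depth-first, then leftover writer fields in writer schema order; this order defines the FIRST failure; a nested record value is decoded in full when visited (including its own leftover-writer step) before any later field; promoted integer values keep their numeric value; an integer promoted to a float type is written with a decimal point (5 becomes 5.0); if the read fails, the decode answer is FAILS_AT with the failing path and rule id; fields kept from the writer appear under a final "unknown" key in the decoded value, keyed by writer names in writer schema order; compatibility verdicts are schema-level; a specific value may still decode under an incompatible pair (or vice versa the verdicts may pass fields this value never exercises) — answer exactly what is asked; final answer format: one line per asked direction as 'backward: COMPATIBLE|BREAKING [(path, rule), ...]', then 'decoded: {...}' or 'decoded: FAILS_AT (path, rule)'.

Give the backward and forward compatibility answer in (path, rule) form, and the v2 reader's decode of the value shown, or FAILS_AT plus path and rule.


backward: BREAKING [(blob, R3), (price, R1)]; forward: BREAKING [(blob, R3), (price, R1)]; decoded: FAILS_AT (blob, R3)

in Invoice below, arrows point writer -> reader
backward on Invoice — v2 reading data written by v1:
  attrs: map<string, bool> -> map<string, bool>, writer required; from extras
  primary: bool -> bool, writer required; from primary
  blob: bytes -> string, writer required; from blob
  quantity: int32 -> int32, writer optional; from quantity
  nickname: string -> string, writer optional; from nickname
  no writer field matches reader price
  writer price: unknown to reader
  violation R3 at blob
  violation R1 at price
  backward on Invoice therefore BREAKING (2)
forward on Invoice — v1 reading data written by v2:
  extras: map<string, bool> -> map<string, bool>, writer required; from attrs
  primary: bool -> bool, writer required; from primary
  blob: string -> bytes, writer required; from blob
  quantity: int32 -> int32, writer optional; from quantity
  nickname: string -> string, writer optional; from nickname
  no writer field matches reader price
  writer price: unknown to reader
  violation R3 at blob
  violation R1 at price
  forward on Invoice therefore BREAKING (2)
decode walk for Invoice under reader schema v2:
  attrs := {} (from writer extras)
  primary := false
  read fails at blob under R3
  => FAILS_AT (blob, R3)


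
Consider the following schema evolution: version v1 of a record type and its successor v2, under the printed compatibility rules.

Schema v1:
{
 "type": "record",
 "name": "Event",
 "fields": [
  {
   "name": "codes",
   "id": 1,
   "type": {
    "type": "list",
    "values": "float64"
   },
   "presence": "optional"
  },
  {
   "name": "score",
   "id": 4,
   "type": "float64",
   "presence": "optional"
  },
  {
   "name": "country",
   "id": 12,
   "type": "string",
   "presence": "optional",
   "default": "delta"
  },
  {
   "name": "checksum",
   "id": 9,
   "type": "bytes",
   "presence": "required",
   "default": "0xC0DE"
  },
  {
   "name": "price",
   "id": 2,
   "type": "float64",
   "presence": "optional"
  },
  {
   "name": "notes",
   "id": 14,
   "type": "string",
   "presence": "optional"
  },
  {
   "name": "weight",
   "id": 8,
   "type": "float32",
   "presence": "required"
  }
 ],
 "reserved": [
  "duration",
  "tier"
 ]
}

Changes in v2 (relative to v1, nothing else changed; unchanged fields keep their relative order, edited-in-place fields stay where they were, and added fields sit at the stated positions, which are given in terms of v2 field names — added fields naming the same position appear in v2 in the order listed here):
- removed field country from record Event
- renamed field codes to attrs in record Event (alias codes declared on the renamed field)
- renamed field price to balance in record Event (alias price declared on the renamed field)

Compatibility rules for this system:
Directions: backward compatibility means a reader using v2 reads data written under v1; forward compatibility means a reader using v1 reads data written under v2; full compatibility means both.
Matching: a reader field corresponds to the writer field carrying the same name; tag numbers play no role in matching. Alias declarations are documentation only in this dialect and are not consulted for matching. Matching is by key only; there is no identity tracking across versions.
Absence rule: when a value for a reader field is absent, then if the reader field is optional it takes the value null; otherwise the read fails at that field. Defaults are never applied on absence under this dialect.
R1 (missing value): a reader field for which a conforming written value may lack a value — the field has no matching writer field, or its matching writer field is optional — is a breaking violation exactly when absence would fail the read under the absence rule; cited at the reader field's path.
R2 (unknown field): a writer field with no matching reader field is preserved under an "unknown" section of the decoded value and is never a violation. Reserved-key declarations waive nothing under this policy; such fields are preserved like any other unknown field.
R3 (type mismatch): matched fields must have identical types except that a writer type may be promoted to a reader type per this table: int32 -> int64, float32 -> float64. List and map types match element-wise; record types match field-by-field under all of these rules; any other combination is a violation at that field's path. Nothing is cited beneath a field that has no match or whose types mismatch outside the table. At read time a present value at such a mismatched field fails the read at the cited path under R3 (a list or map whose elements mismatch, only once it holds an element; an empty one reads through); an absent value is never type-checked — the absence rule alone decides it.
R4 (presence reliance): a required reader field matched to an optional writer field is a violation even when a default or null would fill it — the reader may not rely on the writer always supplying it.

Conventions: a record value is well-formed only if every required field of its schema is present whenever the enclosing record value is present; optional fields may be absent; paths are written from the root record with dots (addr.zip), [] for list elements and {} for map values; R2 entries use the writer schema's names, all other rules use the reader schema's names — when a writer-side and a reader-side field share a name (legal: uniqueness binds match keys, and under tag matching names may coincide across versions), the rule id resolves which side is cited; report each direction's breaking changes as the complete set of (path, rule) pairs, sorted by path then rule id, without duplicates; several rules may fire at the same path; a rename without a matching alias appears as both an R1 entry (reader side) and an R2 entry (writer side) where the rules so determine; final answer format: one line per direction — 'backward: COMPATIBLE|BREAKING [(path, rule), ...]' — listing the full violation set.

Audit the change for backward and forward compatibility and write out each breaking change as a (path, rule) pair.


the writer's type comes first in each Event pair
backward pass over Event, reader schema v2, writer schema v1:
  attrs: no writer match
  score: paired with writer score (float64 -> float64; writer optional)
  checksum: paired with writer checksum (bytes -> bytes; writer required)
  balance: no writer match
  notes: paired with writer notes (string -> string; writer optional)
  weight: paired with writer weight (float32 -> float32; writer required)
  writer field codes has no reader counterpart
  writer field country has no reader counterpart
  writer field price has no reader counterpart
  => no violations; backward on Event: COMPATIBLE
forward pass over Event, reader schema v1, writer schema v2:
  codes: no writer match
  score: paired with writer score (float64 -> float64; writer optional)
  country: no writer match
  checksum: paired with writer checksum (bytes -> bytes; writer required)
  price: no writer match
  notes: paired with writer notes (string -> string; writer optional)
  weight: paired with writer weight (float32 -> float32; writer required)
  writer field attrs has no reader counterpart
  writer field balance has no reader counterpart
  => no violations; forward on Event: COMPATIBLE

backward: COMPATIBLE []; forward: COMPATIBLE []


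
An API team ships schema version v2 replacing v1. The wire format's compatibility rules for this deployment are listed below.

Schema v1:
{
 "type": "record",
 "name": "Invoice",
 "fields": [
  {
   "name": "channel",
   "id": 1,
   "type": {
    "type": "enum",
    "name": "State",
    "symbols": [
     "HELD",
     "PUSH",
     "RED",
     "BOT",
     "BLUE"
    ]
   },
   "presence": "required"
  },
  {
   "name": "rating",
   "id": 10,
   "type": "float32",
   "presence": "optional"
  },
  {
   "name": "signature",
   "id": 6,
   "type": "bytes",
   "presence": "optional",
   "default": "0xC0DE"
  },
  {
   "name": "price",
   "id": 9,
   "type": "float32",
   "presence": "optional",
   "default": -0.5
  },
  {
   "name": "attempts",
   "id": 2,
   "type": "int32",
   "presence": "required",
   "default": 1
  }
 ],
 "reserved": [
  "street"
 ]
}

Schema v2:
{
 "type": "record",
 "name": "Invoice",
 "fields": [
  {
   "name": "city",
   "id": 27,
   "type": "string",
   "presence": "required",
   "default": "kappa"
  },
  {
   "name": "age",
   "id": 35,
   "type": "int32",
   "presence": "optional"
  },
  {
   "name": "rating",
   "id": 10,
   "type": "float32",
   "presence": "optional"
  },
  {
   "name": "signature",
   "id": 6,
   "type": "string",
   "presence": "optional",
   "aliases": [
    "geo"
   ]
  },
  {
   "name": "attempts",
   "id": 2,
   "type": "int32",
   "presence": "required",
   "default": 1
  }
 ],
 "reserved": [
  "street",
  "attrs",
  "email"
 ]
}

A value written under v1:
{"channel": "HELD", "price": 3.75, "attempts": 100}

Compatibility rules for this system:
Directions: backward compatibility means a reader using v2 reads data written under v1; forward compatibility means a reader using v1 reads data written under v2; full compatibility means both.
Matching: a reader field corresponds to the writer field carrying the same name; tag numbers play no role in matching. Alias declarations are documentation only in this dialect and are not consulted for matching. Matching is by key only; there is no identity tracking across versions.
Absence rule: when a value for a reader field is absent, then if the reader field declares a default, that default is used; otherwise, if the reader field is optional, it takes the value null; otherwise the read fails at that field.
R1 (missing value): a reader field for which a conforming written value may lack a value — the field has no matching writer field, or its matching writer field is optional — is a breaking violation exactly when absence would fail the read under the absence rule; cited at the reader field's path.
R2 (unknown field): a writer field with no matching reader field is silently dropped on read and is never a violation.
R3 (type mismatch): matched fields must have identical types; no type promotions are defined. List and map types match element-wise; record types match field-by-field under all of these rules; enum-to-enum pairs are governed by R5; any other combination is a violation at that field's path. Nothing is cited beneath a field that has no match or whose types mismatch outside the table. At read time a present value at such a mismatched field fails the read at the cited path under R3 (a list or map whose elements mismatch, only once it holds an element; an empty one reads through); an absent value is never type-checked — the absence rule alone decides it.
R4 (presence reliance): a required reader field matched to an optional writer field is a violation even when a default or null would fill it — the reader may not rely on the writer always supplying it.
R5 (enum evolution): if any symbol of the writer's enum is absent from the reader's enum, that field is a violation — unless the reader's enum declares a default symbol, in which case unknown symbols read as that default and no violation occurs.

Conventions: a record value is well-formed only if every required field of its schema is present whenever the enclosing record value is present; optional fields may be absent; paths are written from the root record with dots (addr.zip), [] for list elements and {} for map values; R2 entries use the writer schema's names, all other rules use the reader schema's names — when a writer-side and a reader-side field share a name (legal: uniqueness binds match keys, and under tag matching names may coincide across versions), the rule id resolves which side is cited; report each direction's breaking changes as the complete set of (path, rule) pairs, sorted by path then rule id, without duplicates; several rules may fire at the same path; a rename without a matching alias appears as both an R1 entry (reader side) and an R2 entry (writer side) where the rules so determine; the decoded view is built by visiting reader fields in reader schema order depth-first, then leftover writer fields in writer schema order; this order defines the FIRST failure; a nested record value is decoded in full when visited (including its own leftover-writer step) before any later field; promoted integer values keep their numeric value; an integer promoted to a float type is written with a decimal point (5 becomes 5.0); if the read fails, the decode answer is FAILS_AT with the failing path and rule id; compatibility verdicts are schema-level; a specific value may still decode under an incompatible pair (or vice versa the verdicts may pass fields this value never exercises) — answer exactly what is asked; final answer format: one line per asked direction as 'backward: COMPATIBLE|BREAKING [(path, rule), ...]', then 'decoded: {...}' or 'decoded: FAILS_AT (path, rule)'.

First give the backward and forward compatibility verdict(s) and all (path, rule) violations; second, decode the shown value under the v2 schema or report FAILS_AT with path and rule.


backward: BREAKING [(signature, R3)]; forward: BREAKING [(channel, R1), (signature, R3)]; decoded: {"city": "kappa", "age": null, "rating": null, "signature": null, "attempts": 100}

arrows below run writer -> reader for Invoice
backward for Invoice (reader v2, writer v1):
  city: no writer-side match
  age: no writer-side match
  rating <- rating (float32 -> float32, writer optional)
  signature <- signature (bytes -> string, writer optional)
  attempts <- attempts (int32 -> int32, writer required)
  writer channel: unknown to reader
  writer price: unknown to reader
  R3 fires at signature
  => 1 violation(s): backward is BREAKING for Invoice
forward for Invoice (reader v1, writer v2):
  channel: no writer-side match
  rating <- rating (float32 -> float32, writer optional)
  signature <- signature (string -> bytes, writer optional)
  price: no writer-side match
  attempts <- attempts (int32 -> int32, writer required)
  writer city: unknown to reader
  writer age: unknown to reader
  R1 fires at channel
  R3 fires at signature
  => 2 violation(s): forward is BREAKING for Invoice
decoding the Invoice value with the v2 reader:
  city := "kappa" (missing; default applied)
  age := null (missing; optional => null)
  rating := null (missing; optional => null)
  signature := null (missing; optional => null)
  attempts := 100
  writer channel: no reader field; dropped
  writer price: no reader field; dropped
  => decoded: {"city": "kappa", "age": null, "rating": null, "signature": null, "attempts": 100}


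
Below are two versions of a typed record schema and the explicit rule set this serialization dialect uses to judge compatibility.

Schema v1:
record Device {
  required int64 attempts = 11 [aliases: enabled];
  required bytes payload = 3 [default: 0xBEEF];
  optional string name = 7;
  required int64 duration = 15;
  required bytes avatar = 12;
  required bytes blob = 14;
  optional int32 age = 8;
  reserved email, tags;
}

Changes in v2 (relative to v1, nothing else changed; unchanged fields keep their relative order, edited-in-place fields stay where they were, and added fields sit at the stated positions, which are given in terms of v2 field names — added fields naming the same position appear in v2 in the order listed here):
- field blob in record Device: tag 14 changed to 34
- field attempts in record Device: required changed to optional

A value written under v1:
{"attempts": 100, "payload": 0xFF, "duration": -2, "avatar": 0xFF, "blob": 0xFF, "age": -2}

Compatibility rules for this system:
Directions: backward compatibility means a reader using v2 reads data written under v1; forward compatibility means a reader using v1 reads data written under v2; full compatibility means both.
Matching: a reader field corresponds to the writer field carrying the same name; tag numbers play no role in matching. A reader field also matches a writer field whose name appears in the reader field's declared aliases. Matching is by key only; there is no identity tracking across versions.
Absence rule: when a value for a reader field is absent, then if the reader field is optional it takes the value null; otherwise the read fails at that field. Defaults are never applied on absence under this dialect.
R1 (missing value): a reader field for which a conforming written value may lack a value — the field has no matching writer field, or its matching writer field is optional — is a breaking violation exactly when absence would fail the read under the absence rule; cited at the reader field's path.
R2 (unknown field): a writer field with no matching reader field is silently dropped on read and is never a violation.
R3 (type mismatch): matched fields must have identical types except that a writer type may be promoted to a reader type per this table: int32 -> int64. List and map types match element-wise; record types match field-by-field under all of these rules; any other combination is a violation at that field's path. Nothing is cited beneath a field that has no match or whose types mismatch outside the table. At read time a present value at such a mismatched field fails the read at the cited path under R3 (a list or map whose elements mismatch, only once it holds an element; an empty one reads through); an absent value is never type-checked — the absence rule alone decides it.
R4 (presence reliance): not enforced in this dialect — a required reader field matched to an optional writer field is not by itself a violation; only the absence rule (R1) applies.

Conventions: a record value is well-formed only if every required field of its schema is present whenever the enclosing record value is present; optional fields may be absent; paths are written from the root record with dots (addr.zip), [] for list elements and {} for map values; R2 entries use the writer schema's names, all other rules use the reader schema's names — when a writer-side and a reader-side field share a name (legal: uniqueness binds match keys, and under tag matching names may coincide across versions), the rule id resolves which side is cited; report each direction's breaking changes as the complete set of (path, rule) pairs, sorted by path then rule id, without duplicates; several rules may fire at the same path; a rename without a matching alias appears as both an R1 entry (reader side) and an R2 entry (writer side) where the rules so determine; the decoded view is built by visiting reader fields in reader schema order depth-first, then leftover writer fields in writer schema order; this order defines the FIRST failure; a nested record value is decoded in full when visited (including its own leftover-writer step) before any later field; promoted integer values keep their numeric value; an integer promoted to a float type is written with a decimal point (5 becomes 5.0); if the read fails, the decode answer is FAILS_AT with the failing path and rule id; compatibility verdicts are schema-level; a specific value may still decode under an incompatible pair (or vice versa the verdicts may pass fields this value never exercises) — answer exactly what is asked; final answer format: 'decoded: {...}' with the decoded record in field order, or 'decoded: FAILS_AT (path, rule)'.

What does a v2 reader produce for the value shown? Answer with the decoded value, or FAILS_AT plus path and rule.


each type pair in Device: writer, then reader
decode (reader v2):
  attempts := 100
  payload := 0xFF
  name := null (not supplied -> null)
  duration := -2
  avatar := 0xFF
  blob := 0xFF
  age := -2
  => decoded: {"attempts": 100, "payload": 0xFF, "name": null, "duration": -2, "avatar": 0xFF, "blob": 0xFF, "age": -2}
the rest of the Device diff is inert for this question:
  field blob in record Device: tag 14 changed to 34 -> no rule fires on it and the decoded Device view is identical with or without it
  field attempts in record Device: required changed to optional -> a verdict-level change on Device — the shown value reads the same

decoded: {"attempts": 100, "payload": 0xFF, "name": null, "duration": -2, "avatar": 0xFF, "blob": 0xFF, "age": -2}
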